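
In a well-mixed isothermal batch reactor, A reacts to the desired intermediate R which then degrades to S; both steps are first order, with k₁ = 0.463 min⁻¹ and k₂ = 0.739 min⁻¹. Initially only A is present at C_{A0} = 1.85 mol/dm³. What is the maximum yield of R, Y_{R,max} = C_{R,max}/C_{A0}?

0.286

For a first-order series the maximum intermediate yield is C_{R,max}/C_{A0} = (k₁/k₂)^[k₂/(k₂−k₁)].
= (0.463/0.739)^(0.739/(0.739−0.463)) = (0.6265)^(2.678) = 0.2860.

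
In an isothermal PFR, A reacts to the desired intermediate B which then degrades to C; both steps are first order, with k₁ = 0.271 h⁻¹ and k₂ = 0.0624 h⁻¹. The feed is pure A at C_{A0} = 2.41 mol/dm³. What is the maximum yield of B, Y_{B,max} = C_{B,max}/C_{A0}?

Evaluating C_B at τ_opt = ln(k₂/k₁)/(k₂−k₁) gives C_{B,max}/C_{A0} = (k₁/k₂)^[k₂/(k₂−k₁)].
= (0.271/0.0624)^(0.0624/(0.0624−0.271)) = (4.343)^(-0.2991) = 0.6445.

0.644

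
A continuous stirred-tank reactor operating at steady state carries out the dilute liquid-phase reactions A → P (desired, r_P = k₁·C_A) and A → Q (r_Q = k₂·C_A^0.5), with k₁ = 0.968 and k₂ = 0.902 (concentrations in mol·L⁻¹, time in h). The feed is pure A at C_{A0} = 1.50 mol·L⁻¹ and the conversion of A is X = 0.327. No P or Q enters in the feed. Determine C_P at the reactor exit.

Exit C_A = C_{A0}(1−X) = 1.50×0.673 = 1.010 mol·L⁻¹.
In a CSTR the entire volume is at exit conditions, so r_P = 0.968×1.010 = 0.9772 and r_Q = 0.902×1.010^0.5 = 0.9063.
Fraction of consumed A going to P: r_P/(r_P+r_Q) = 0.5188.
C_P = 0.5188·C_{A0}·X = 0.5188×1.50×0.327 = 0.254 mol·L⁻¹.

0.254 mol·L⁻¹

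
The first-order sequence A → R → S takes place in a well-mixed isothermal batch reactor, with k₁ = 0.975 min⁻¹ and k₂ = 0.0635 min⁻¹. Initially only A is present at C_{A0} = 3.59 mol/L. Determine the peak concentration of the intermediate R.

2.97 mol/L

Evaluating C_R at t_opt = ln(k₂/k₁)/(k₂−k₁) gives C_{R,max}/C_{A0} = (k₁/k₂)^[k₂/(k₂−k₁)].
= (0.975/0.0635)^(0.0635/(0.0635−0.975)) = (15.35)^(-0.06967) = 0.8267.
C_{R,max} = 0.8267×3.59 = 2.97 mol/L.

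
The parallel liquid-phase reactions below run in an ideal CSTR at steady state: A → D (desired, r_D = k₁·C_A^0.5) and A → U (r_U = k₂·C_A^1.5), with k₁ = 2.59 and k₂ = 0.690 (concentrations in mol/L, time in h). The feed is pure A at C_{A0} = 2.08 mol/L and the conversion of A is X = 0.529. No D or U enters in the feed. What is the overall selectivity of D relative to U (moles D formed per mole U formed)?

Exit C_A = C_{A0}(1−X) = 2.08×0.471 = 0.9797 mol/L.
In a CSTR the entire volume is at exit conditions, so r_D = 2.59×0.9797^0.5 = 2.564 and r_U = 0.690×0.9797^1.5 = 0.6691.
Overall selectivity = C_D/C_U = r_Dτ/(r_Uτ) = r_D/r_U = 3.83.

3.83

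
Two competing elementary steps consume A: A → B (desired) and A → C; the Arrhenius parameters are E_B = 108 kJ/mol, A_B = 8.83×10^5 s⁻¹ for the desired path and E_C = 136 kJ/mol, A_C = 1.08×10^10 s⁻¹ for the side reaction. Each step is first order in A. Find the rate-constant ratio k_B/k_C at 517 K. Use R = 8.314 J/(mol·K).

With equal orders, S_{B/C} = k_B/k_C = (A_B/A_C)·exp[(E_C−E_B)/(RT)].
(E_C−E_B)/(RT) = (136−108)×10³/(8.314×517) = 28000/4298 = 6.514.
k_B/k_C = (8.83×10^5/1.08×10^10)·exp(6.514) = 8.176×10^-5 × 674.6 = 0.0552.
Since E_B < E_C, lowering the temperature improves selectivity toward B.

0.0552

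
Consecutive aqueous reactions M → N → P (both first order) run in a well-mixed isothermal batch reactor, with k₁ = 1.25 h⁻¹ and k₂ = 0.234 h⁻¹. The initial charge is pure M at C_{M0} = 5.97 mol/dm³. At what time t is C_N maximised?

1.65 h

For first-order series the maximum of C_N occurs at t_opt = ln(k₂/k₁)/(k₂−k₁).
= ln(0.234/1.25)/(0.234−1.25) = ln(0.1872)/-1.016 = -1.676/-1.016 = 1.65 h.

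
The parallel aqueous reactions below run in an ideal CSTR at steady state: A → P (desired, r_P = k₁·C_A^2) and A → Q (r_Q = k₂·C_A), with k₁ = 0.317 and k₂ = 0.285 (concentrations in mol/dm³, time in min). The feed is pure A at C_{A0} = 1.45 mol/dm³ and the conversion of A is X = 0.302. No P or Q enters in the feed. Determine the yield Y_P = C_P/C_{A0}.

0.160

Exit C_A = C_{A0}(1−X) = 1.45×0.698 = 1.012 mol/dm³.
In a CSTR the entire volume is at exit conditions, so r_P = 0.317×1.012^2 = 0.3247 and r_Q = 0.285×1.012 = 0.2884.
Fraction of consumed A going to P: r_P/(r_P+r_Q) = 0.5296.
C_P = 0.5296·C_{A0}·X = 0.5296×1.45×0.302 = 0.232 mol/dm³; Y_P = C_P/C_{A0} = 0.160.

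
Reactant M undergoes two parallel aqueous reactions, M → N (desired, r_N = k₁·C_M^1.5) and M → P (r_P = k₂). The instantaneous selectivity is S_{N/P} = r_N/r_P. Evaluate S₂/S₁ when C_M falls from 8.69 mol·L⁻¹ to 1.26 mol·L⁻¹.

S_{N/P} = (k₁/k₂)·C_M^1.5, so S₂/S₁ = (C_{M,2}/C_{M,1})^1.5.
= (1.26/8.69)^1.5 = (0.1450)^1.5 = 0.0552.

0.0552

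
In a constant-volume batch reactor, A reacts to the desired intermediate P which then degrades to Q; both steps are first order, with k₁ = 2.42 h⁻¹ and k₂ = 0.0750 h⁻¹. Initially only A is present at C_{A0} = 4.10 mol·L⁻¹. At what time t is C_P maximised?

The intermediate peaks when r₁ = r₂, i.e. k₁e^(−k₁t) = k₂e^(−k₂t), giving t_opt = ln(k₂/k₁)/(k₂−k₁).
= ln(0.0750/2.42)/(0.0750−2.42) = ln(0.03099)/-2.345 = -3.474/-2.345 = 1.48 h.

1.48 h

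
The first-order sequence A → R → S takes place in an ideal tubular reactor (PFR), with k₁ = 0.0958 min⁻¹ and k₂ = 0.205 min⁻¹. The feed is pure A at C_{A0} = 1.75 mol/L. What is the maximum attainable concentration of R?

0.420 mol/L

At the optimum, C_{R,max}/C_{A0} = (k₁/k₂)^[k₂/(k₂−k₁)].
= (0.0958/0.205)^(0.205/(0.205−0.0958)) = (0.4673)^(1.877) = 0.2398.
C_{R,max} = 0.2398×1.75 = 0.420 mol/L.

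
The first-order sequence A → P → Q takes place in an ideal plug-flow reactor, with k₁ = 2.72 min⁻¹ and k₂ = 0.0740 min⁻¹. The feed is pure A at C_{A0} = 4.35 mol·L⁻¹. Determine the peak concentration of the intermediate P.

Evaluating C_P at τ_opt = ln(k₂/k₁)/(k₂−k₁) gives C_{P,max}/C_{A0} = (k₁/k₂)^[k₂/(k₂−k₁)].
= (2.72/0.0740)^(0.0740/(0.0740−2.72)) = (36.76)^(-0.02797) = 0.9041.
C_{P,max} = 0.9041×4.35 = 3.93 mol·L⁻¹.

3.93 mol·L⁻¹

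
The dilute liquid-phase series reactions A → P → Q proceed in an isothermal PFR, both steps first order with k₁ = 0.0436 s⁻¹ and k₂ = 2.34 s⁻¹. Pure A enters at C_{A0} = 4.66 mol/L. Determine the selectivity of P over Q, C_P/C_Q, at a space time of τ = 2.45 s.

0.202

The intermediate concentration in a first-order A→B→C sequence is C_P = k₁C_{A0}(e^(−k₁τ) − e^(−k₂τ))/(k₂−k₁).
e^(−k₁τ) = e^(−0.0436×2.45) = e^(−0.1068) = 0.8987; e^(−k₂τ) = e^(−5.733) = 0.003237.
C_P = 0.0436×4.66/(2.34−0.0436) × (0.8987−0.003237) = 0.08848×0.8955 = 0.07923 mol/L.
C_A = C_{A0}e^(−k₁τ) = 4.188 mol/L, so C_Q = C_{A0}−C_A−C_P = 0.3929 mol/L; C_P/C_Q = 0.202.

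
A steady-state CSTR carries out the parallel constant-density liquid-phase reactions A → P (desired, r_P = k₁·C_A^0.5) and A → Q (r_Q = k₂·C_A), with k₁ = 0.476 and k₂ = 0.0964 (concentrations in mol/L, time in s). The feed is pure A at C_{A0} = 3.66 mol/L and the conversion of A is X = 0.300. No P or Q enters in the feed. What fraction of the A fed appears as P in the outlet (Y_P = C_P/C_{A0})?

0.227

Exit C_A = C_{A0}(1−X) = 3.66×0.700 = 2.562 mol/L.
In a CSTR the entire volume is at exit conditions, so r_P = 0.476×2.562^0.5 = 0.7619 and r_Q = 0.0964×2.562 = 0.2470.
Fraction of consumed A going to P: r_P/(r_P+r_Q) = 0.7552.
C_P = 0.7552·C_{A0}·X = 0.7552×3.66×0.300 = 0.829 mol/L; Y_P = C_P/C_{A0} = 0.227.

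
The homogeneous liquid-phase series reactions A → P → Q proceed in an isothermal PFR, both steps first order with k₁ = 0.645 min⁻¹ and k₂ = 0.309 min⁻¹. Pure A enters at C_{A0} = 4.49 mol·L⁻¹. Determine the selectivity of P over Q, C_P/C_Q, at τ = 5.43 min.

For first-order series with pure A initially, C_P(τ) = k₁C_{A0}/(k₂−k₁)·(e^(−k₁τ) − e^(−k₂τ)).
e^(−k₁τ) = e^(−0.645×5.43) = e^(−3.502) = 0.03013; e^(−k₂τ) = e^(−1.678) = 0.1868.
C_P = 0.645×4.49/(0.309−0.645) × (0.03013−0.1868) = (-8.619)×(-0.1566) = 1.350 mol·L⁻¹.
C_A = C_{A0}e^(−k₁τ) = 0.1353 mol·L⁻¹, so C_Q = C_{A0}−C_A−C_P = 3.005 mol·L⁻¹; C_P/C_Q = 0.449.

0.449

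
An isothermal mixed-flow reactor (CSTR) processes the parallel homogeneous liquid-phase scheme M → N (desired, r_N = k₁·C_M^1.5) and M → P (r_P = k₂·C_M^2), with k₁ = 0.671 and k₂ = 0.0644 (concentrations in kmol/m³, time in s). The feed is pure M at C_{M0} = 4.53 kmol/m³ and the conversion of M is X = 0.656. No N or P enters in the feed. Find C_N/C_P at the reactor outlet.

8.35

Exit C_M = C_{M0}(1−X) = 4.53×0.344 = 1.558 kmol/m³.
Rates in a CSTR are evaluated at the outlet concentration: r_N = 0.671×1.558^1.5 = 1.305, r_P = 0.0644×1.558^2 = 0.1564.
Overall selectivity = C_N/C_P = r_Nτ/(r_Pτ) = r_N/r_P = 8.35.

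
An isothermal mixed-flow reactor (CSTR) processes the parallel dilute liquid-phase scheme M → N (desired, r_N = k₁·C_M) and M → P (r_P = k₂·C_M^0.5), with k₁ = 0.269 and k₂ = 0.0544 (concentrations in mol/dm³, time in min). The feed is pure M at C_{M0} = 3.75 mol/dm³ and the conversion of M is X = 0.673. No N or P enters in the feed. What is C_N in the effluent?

Exit C_M = C_{M0}(1−X) = 3.75×0.327 = 1.226 mol/dm³.
In a CSTR the entire volume is at exit conditions, so r_N = 0.269×1.226 = 0.3299 and r_P = 0.0544×1.226^0.5 = 0.06024.
Fraction of consumed M going to N: r_N/(r_N+r_P) = 0.8456.
C_N = 0.8456·C_{M0}·X = 0.8456×3.75×0.673 = 2.13 mol/dm³.

2.13 mol/dm³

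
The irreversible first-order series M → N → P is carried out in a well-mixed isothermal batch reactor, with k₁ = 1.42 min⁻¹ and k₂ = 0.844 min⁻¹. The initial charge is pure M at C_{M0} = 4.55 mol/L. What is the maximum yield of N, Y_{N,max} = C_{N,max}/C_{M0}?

0.467

Evaluating C_N at t_opt = ln(k₂/k₁)/(k₂−k₁) gives C_{N,max}/C_{M0} = (k₁/k₂)^[k₂/(k₂−k₁)].
= (1.42/0.844)^(0.844/(0.844−1.42)) = (1.682)^(-1.465) = 0.4666.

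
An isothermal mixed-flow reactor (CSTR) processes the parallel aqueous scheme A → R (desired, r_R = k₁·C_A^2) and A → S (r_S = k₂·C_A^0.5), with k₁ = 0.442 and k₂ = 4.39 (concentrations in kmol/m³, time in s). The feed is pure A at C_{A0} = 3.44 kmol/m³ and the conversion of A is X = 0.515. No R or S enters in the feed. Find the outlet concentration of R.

Exit C_A = C_{A0}(1−X) = 3.44×0.485 = 1.668 kmol/m³.
Rates in a CSTR are evaluated at the outlet concentration: r_R = 0.442×1.668^2 = 1.230, r_S = 4.39×1.668^0.5 = 5.670.
Fraction of consumed A going to R: r_R/(r_R+r_S) = 0.1783.
C_R = 0.1783·C_{A0}·X = 0.1783×3.44×0.515 = 0.316 kmol/m³.

0.316 kmol/m³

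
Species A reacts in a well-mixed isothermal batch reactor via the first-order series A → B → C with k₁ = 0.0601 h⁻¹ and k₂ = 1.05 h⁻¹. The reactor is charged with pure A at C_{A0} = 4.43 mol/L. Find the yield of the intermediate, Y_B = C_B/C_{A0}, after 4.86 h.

0.0450

Solving the coupled first-order balances gives C_B(t) = [k₁/(k₂−k₁)]·C_{A0}·(e^(−k₁t) − e^(−k₂t)).
e^(−k₁t) = e^(−0.0601×4.86) = e^(−0.2921) = 0.7467; e^(−k₂t) = e^(−5.103) = 0.006078.
C_B = 0.0601×4.43/(1.05−0.0601) × (0.7467−0.006078) = 0.2690×0.7406 = 0.1992 mol/L.
Y_B = C_B/C_{A0} = 0.1992/4.43 = 0.0450.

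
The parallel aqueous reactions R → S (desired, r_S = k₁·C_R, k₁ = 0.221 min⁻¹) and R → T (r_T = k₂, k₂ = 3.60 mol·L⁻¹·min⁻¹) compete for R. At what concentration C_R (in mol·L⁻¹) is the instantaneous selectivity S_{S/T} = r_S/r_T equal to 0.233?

S_{S/T} = (k₁/k₂)·C_R ⇒ C_R = S·k₂/k₁.
= 0.233×3.60/0.221 = 3.80 mol·L⁻¹.

3.80 mol·L⁻¹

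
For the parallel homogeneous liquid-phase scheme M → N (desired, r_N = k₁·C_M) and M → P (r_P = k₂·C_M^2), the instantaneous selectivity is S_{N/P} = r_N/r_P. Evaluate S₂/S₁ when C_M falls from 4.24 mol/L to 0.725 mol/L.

S_{N/P} = (k₁/k₂)·C_M⁻¹, so S₂/S₁ = (C_{M,2}/C_{M,1})⁻¹.
= 4.24/0.725 = 5.85.

5.85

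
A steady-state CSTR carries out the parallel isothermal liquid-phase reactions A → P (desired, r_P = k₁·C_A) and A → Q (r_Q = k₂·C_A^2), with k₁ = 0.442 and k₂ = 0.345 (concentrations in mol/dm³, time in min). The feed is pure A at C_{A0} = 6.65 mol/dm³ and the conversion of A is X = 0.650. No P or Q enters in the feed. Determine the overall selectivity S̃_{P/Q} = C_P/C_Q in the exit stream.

0.550

Exit C_A = C_{A0}(1−X) = 6.65×0.350 = 2.328 mol/dm³.
In a CSTR the entire volume is at exit conditions, so r_P = 0.442×2.328 = 1.029 and r_Q = 0.345×2.328^2 = 1.869.
Overall selectivity = C_P/C_Q = r_Pτ/(r_Qτ) = r_P/r_Q = 0.550.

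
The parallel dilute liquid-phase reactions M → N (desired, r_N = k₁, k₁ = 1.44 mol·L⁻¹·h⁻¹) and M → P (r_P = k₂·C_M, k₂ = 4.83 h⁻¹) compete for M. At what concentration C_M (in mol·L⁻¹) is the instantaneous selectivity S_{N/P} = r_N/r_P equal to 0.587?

0.508 mol·L⁻¹

S_{N/P} = (k₁/k₂)·C_M⁻¹ ⇒ C_M = (S·k₂/k₁)^(-1).
= (0.587×4.83/1.44)^(-1) = (1.969)^(-1) = 0.508 mol·L⁻¹.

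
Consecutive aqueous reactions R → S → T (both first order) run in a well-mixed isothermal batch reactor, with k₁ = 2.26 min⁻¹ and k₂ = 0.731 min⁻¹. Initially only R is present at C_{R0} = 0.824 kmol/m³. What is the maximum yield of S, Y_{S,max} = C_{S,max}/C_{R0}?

0.583

At the optimum, C_{S,max}/C_{R0} = (k₁/k₂)^[k₂/(k₂−k₁)].
= (2.26/0.731)^(0.731/(0.731−2.26)) = (3.092)^(-0.4781) = 0.5830.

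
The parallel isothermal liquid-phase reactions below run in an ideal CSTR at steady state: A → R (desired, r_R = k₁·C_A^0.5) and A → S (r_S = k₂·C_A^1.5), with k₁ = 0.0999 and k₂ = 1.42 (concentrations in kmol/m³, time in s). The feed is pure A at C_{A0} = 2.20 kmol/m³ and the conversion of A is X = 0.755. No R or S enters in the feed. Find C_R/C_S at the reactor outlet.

0.131

Exit C_A = C_{A0}(1−X) = 2.20×0.245 = 0.5390 kmol/m³.
A CSTR operates uniformly at the exit composition, giving r_R = 0.07334 and r_S = 0.5619 (each k·C_A^n at C_A = 0.5390).
Overall selectivity = C_R/C_S = r_Rτ/(r_Sτ) = r_R/r_S = 0.131.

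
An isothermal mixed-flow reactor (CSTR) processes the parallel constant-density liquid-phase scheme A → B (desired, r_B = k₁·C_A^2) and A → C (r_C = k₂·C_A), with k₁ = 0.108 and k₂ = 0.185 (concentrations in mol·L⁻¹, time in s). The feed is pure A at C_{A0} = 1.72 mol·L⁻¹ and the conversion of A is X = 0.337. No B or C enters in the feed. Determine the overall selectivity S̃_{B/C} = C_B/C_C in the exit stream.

Exit C_A = C_{A0}(1−X) = 1.72×0.663 = 1.140 mol·L⁻¹.
A CSTR operates uniformly at the exit composition, giving r_B = 0.1404 and r_C = 0.2110 (each k·C_A^n at C_A = 1.140).
Overall selectivity = C_B/C_C = r_Bτ/(r_Cτ) = r_B/r_C = 0.666.

0.666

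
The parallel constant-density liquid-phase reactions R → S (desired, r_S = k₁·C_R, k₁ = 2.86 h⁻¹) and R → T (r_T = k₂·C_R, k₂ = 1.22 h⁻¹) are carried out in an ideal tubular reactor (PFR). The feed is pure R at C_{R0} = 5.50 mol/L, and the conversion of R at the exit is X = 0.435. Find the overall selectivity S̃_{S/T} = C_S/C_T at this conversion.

2.34

C_R = C_{R0}(1−X) = 3.107 mol/L.
Both paths are first order in R, so the instantaneous fraction to S is constant: dC_S/d(−C_R) = k₁/(k₁+k₂) = 0.7010.
C_S = 0.7010·(C_{R0}−C_R) = 0.7010×2.393 = 1.68 mol/L.
C_T = (C_{R0}−C_R)−C_S = 0.7154 mol/L; S̃_{S/T} = 1.677/0.7154 = 2.34.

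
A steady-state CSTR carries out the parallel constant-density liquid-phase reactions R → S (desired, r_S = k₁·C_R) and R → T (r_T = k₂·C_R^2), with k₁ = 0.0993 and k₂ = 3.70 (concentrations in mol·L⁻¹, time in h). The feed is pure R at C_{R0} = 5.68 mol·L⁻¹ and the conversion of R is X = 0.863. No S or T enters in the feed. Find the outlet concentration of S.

Exit C_R = C_{R0}(1−X) = 5.68×0.137 = 0.7782 mol·L⁻¹.
In a CSTR the entire volume is at exit conditions, so r_S = 0.0993×0.7782 = 0.07727 and r_T = 3.70×0.7782^2 = 2.240.
Fraction of consumed R going to S: r_S/(r_S+r_T) = 0.03334.
C_S = 0.03334·C_{R0}·X = 0.03334×5.68×0.863 = 0.163 mol·L⁻¹.

0.163 mol·L⁻¹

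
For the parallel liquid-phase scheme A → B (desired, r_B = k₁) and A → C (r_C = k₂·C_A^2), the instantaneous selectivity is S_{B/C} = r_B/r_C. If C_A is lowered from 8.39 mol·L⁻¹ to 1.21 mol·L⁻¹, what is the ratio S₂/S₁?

S_{B/C} = (k₁/k₂)·C_A^-2, so S₂/S₁ = (C_{A,2}/C_{A,1})^-2.
= (1.21/8.39)^(-2) = (0.1442)^(-2) = 48.1.
Selectivity toward B rises as C_A falls — low-concentration operation is favoured.

48.1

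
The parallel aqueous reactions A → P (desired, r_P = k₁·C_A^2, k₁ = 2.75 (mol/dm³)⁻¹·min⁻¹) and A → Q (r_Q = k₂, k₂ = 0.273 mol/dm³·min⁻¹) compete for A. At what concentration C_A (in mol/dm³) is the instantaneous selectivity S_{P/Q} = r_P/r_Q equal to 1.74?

S_{P/Q} = (k₁/k₂)·C_A^2 ⇒ C_A = (S·k₂/k₁)^(0.5).
= (1.74×0.273/2.75)^(0.5) = (0.1727)^(0.5) = 0.416 mol/dm³.

0.416 mol/dm³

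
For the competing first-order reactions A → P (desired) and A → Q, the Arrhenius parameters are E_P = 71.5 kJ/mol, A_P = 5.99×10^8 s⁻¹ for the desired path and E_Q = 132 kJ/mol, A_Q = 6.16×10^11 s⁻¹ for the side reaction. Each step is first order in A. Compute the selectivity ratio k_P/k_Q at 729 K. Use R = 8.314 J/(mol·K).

Since both paths have the same order in A, the concentration cancels and S_{P/Q} = k_P/k_Q = (A_P/A_Q)·exp[(E_Q−E_P)/(RT)].
(E_Q−E_P)/(RT) = (132−71.5)×10³/(8.314×729) = 60500/6061 = 9.982.
k_P/k_Q = (5.99×10^8/6.16×10^11)·exp(9.982) = 9.724×10^-4 × 21634 = 21.0.

21.0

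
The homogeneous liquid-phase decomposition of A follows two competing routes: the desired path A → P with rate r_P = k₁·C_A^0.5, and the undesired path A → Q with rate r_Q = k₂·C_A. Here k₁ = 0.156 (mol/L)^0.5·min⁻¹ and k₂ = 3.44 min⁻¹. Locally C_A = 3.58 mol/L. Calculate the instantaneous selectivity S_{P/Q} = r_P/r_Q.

0.0240

S_{P/Q} = r_P/r_Q = (k₁·C_A^0.5)/(k₂·C_A) = (k₁/k₂)·C_A^-0.5.
= (0.156×3.580^0.5) / (3.44×3.580) = 0.2952/12.32 = 0.0240.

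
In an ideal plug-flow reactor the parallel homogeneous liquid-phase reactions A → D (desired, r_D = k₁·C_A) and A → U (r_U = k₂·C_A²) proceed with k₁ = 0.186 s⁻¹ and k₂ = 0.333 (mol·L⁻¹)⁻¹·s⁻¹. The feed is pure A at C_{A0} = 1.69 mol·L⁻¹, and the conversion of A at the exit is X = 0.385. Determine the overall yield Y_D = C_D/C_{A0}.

0.113

C_A = C_{A0}(1−X) = 1.039 mol·L⁻¹.
Along a PFR/batch, dC_D/dC_A = −r_D/(r_D+r_U) = −k₁/(k₁+k₂·C_A).
Integrating from C_{A0} to C_A: C_D = (0.186/0.333)·ln[(0.186+0.333·1.69)/(0.186+0.333·1.04)] = 0.5586·ln(0.7488/0.5321) = 0.1908 mol·L⁻¹.
Y_D = C_D/C_{A0} = 0.1908/1.69 = 0.113.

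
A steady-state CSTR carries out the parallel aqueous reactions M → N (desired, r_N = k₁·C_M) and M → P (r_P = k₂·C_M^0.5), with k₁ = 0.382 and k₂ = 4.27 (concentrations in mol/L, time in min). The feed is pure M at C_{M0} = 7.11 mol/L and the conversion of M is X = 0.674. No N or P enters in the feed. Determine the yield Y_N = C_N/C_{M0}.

0.0808

Exit C_M = C_{M0}(1−X) = 7.11×0.326 = 2.318 mol/L.
A CSTR operates uniformly at the exit composition, giving r_N = 0.8854 and r_P = 6.501 (each k·C_M^n at C_M = 2.318).
Fraction of consumed M going to N: r_N/(r_N+r_P) = 0.1199.
C_N = 0.1199·C_{M0}·X = 0.1199×7.11×0.674 = 0.574 mol/L; Y_N = C_N/C_{M0} = 0.0808.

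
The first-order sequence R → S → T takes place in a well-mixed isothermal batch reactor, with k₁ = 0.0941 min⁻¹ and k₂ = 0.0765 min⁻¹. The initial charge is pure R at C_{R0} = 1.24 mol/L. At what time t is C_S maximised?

Setting dC_S/dt = 0 gives t_opt = ln(k₂/k₁)/(k₂−k₁).
= ln(0.0765/0.0941)/(0.0765−0.0941) = ln(0.8130)/-0.01760 = -0.2071/-0.01760 = 11.8 min.

11.8 min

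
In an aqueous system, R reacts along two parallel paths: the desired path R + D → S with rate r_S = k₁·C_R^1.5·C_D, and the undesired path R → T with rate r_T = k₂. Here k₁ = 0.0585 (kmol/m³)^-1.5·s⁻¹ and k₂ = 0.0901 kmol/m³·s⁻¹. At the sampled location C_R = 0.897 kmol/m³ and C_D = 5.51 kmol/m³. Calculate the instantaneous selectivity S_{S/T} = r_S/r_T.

S_{S/T} = r_S/r_T = (k₁·C_R^1.5·C_D)/(k₂) = (k₁/k₂)·C_R^1.5·C_D.
= (0.0585×0.8970^1.5×5.510) / (0.0901) = 0.2738/0.09010 = 3.04.
Since the desired path is higher order in R, keeping C_R high (PFR or concentrated feed) favours S.

3.04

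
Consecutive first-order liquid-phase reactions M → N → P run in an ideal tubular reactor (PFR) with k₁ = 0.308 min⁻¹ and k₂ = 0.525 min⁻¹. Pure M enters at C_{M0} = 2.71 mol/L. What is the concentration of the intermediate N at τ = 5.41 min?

The intermediate concentration in a first-order A→B→C sequence is C_N = k₁C_{M0}(e^(−k₁τ) − e^(−k₂τ))/(k₂−k₁).
e^(−k₁τ) = e^(−0.308×5.41) = e^(−1.666) = 0.1889; e^(−k₂τ) = e^(−2.840) = 0.05841.
C_N = 0.308×2.71/(0.525−0.308) × (0.1889−0.05841) = 3.846×0.1305 = 0.5021 mol/L.

0.502 mol/L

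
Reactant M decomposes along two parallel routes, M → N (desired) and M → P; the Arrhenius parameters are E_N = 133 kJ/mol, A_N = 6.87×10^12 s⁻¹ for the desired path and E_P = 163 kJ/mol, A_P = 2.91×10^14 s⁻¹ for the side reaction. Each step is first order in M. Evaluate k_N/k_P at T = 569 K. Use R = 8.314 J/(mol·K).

With equal orders, S_{N/P} = k_N/k_P = (A_N/A_P)·exp[(E_P−E_N)/(RT)].
(E_P−E_N)/(RT) = (163−133)×10³/(8.314×569) = 30000/4731 = 6.342.
k_N/k_P = (6.87×10^12/2.91×10^14)·exp(6.342) = 0.02361 × 567.7 = 13.4.
Since E_N < E_P, lowering the temperature improves selectivity toward N.

13.4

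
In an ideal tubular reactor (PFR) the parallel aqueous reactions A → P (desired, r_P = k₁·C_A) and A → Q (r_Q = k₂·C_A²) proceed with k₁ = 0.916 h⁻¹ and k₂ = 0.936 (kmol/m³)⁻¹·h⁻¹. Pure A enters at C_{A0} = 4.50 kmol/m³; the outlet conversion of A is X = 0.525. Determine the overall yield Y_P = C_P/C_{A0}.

0.123

C_A = C_{A0}(1−X) = 2.137 kmol/m³.
Along a PFR/batch, dC_P/dC_A = −r_P/(r_P+r_Q) = −k₁/(k₁+k₂·C_A).
Integrating from C_{A0} to C_A: C_P = (0.916/0.936)·ln[(0.916+0.936·4.50)/(0.916+0.936·2.14)] = 0.9786·ln(5.128/2.917) = 0.5522 kmol/m³.
Y_P = C_P/C_{A0} = 0.5522/4.50 = 0.123.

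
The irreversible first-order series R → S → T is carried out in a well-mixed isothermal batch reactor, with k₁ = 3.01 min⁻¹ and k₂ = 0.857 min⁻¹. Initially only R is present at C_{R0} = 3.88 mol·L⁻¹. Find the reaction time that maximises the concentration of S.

For first-order series the maximum of C_S occurs at t_opt = ln(k₂/k₁)/(k₂−k₁).
= ln(0.857/3.01)/(0.857−3.01) = ln(0.2847)/-2.153 = -1.256/-2.153 = 0.583 min.

0.583 min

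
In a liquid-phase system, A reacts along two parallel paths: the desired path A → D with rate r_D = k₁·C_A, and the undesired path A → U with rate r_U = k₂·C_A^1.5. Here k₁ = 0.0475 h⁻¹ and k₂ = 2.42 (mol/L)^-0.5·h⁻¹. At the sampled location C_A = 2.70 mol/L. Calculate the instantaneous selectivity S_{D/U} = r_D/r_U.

S_{D/U} = r_D/r_U = (k₁·C_A)/(k₂·C_A^1.5) = (k₁/k₂)·C_A^-0.5.
= (0.0475×2.700) / (2.42×2.700^1.5) = 0.1283/10.74 = 0.0119.

0.0119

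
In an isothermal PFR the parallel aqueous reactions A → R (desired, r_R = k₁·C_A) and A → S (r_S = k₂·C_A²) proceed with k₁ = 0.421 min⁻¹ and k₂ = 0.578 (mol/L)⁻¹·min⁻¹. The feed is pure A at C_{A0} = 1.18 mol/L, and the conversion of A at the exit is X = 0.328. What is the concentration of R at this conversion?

0.165 mol/L

C_A = C_{A0}(1−X) = 0.7930 mol/L.
Along a PFR/batch, dC_R/dC_A = −r_R/(r_R+r_S) = −k₁/(k₁+k₂·C_A).
Integrating from C_{A0} to C_A: C_R = (0.421/0.578)·ln[(0.421+0.578·1.18)/(0.421+0.578·0.793)] = 0.7284·ln(1.103/0.8793) = 0.1651 mol/L.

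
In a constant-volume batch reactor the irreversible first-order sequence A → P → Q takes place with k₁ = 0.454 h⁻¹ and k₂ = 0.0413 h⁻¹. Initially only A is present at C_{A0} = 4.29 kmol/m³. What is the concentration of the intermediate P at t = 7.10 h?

3.33 kmol/m³

For first-order series with pure A initially, C_P(t) = k₁C_{A0}/(k₂−k₁)·(e^(−k₁t) − e^(−k₂t)).
e^(−k₁t) = e^(−0.454×7.10) = e^(−3.223) = 0.03982; e^(−k₂t) = e^(−0.2932) = 0.7459.
C_P = 0.454×4.29/(0.0413−0.454) × (0.03982−0.7459) = (-4.719)×(-0.7060) = 3.332 kmol/m³.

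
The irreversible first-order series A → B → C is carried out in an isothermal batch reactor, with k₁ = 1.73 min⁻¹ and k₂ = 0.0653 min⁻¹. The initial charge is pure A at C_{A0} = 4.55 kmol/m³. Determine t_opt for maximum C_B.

The intermediate peaks when r₁ = r₂, i.e. k₁e^(−k₁t) = k₂e^(−k₂t), giving t_opt = ln(k₂/k₁)/(k₂−k₁).
= ln(0.0653/1.73)/(0.0653−1.73) = ln(0.03775)/-1.665 = -3.277/-1.665 = 1.97 min.

1.97 min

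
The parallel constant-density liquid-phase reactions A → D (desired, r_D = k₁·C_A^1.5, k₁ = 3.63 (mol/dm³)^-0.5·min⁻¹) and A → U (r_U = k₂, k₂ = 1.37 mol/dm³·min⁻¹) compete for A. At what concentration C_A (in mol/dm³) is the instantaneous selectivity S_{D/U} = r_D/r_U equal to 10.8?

S_{D/U} = (k₁/k₂)·C_A^1.5 ⇒ C_A = (S·k₂/k₁)^(1/1.5).
= (10.8×1.37/3.63)^(0.6667) = (4.076)^(0.6667) = 2.55 mol/dm³.

2.55 mol/dm³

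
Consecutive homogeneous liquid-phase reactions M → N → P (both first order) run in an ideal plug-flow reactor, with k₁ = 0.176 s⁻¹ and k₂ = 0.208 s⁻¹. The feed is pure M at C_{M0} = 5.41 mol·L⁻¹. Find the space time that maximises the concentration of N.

5.22 s

The intermediate peaks when r₁ = r₂, i.e. k₁e^(−k₁τ) = k₂e^(−k₂τ), giving τ_opt = ln(k₂/k₁)/(k₂−k₁).
= ln(0.208/0.176)/(0.208−0.176) = ln(1.182)/0.03200 = 0.1671/0.03200 = 5.22 s.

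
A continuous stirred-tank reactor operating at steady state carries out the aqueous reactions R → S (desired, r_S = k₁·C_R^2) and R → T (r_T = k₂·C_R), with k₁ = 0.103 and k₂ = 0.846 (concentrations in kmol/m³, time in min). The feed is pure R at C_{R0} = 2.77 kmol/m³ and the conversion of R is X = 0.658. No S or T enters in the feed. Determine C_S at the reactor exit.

Exit C_R = C_{R0}(1−X) = 2.77×0.342 = 0.9473 kmol/m³.
A CSTR operates uniformly at the exit composition, giving r_S = 0.09244 and r_T = 0.8014 (each k·C_R^n at C_R = 0.9473).
Fraction of consumed R going to S: r_S/(r_S+r_T) = 0.1034.
C_S = 0.1034·C_{R0}·X = 0.1034×2.77×0.658 = 0.188 kmol/m³.

0.188 kmol/m³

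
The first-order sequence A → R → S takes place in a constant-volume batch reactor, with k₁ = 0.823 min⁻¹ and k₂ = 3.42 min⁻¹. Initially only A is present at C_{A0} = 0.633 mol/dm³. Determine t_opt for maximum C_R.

For first-order series the maximum of C_R occurs at t_opt = ln(k₂/k₁)/(k₂−k₁).
= ln(3.42/0.823)/(3.42−0.823) = ln(4.156)/2.597 = 1.424/2.597 = 0.548 min.

0.548 min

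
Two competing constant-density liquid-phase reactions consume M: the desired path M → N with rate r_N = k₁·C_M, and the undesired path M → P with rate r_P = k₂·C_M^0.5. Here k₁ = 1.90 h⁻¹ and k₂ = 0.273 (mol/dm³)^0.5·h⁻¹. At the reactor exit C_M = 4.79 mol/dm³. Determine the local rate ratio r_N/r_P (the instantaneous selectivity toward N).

15.2

S_{N/P} = r_N/r_P = (k₁·C_M)/(k₂·C_M^0.5) = (k₁/k₂)·C_M^0.5.
= (1.90×4.790) / (0.273×4.790^0.5) = 9.101/0.5975 = 15.2.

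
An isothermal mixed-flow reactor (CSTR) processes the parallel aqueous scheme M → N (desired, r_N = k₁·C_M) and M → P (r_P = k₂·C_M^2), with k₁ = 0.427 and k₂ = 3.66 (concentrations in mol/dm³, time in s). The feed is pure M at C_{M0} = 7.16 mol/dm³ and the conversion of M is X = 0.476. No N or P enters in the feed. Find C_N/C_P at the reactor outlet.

0.0311

Exit C_M = C_{M0}(1−X) = 7.16×0.524 = 3.752 mol/dm³.
In a CSTR the entire volume is at exit conditions, so r_N = 0.427×3.752 = 1.602 and r_P = 3.66×3.752^2 = 51.52.
Overall selectivity = C_N/C_P = r_Nτ/(r_Pτ) = r_N/r_P = 0.0311.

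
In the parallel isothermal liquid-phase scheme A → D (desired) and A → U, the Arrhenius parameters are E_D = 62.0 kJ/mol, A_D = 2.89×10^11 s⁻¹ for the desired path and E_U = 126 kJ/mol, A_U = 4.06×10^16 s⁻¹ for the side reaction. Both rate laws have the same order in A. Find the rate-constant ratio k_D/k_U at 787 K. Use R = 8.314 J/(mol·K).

With equal orders, S_{D/U} = k_D/k_U = (A_D/A_U)·exp[(E_U−E_D)/(RT)].
(E_U−E_D)/(RT) = (126−62.0)×10³/(8.314×787) = 64000/6543 = 9.781.
k_D/k_U = (2.89×10^11/4.06×10^16)·exp(9.781) = 7.118×10^-6 × 17699 = 0.126.

0.126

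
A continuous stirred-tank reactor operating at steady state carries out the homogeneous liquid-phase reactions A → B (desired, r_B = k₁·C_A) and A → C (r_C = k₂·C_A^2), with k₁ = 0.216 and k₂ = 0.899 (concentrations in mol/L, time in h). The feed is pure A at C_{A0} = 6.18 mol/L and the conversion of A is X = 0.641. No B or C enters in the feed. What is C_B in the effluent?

Exit C_A = C_{A0}(1−X) = 6.18×0.359 = 2.219 mol/L.
In a CSTR the entire volume is at exit conditions, so r_B = 0.216×2.219 = 0.4792 and r_C = 0.899×2.219^2 = 4.425.
Fraction of consumed A going to B: r_B/(r_B+r_C) = 0.09771.
C_B = 0.09771·C_{A0}·X = 0.09771×6.18×0.641 = 0.387 mol/L.

0.387 mol/L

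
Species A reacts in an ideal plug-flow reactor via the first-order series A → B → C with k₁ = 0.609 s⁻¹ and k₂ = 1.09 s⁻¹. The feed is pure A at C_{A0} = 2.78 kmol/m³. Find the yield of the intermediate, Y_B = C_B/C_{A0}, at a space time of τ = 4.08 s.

For first-order series with pure A initially, C_B(τ) = k₁C_{A0}/(k₂−k₁)·(e^(−k₁τ) − e^(−k₂τ)).
e^(−k₁τ) = e^(−0.609×4.08) = e^(−2.485) = 0.08335; e^(−k₂τ) = e^(−4.447) = 0.01171.
C_B = 0.609×2.78/(1.09−0.609) × (0.08335−0.01171) = 3.520×0.07164 = 0.2521 kmol/m³.
Y_B = C_B/C_{A0} = 0.2521/2.78 = 0.0907.

0.0907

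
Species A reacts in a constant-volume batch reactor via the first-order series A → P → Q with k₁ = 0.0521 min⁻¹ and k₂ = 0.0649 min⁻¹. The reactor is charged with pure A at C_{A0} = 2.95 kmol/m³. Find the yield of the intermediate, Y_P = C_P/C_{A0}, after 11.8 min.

0.309

The intermediate concentration in a first-order A→B→C sequence is C_P = k₁C_{A0}(e^(−k₁t) − e^(−k₂t))/(k₂−k₁).
e^(−k₁t) = e^(−0.0521×11.8) = e^(−0.6148) = 0.5408; e^(−k₂t) = e^(−0.7658) = 0.4650.
C_P = 0.0521×2.95/(0.0649−0.0521) × (0.5408−0.4650) = 12.01×0.07581 = 0.9103 kmol/m³.
Y_P = C_P/C_{A0} = 0.9103/2.95 = 0.309.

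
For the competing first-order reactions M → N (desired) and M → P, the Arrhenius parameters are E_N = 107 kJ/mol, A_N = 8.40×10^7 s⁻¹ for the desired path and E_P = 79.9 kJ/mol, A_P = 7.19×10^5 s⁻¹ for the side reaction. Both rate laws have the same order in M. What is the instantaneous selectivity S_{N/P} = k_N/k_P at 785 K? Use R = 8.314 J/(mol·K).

Since both paths have the same order in M, the concentration cancels and S_{N/P} = k_N/k_P = (A_N/A_P)·exp[(E_P−E_N)/(RT)].
(E_P−E_N)/(RT) = (79.9−107)×10³/(8.314×785) = -27100/6526 = -4.152.
k_N/k_P = (8.40×10^7/7.19×10^5)·exp(-4.152) = 116.8 × 0.01573 = 1.84.
Since E_N > E_P, raising the temperature improves selectivity toward N.

1.84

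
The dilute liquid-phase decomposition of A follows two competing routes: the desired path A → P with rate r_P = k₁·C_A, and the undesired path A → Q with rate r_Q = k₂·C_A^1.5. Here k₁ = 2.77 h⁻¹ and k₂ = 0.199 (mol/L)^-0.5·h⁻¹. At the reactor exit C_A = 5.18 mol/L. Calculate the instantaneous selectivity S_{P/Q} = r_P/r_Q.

S_{P/Q} = r_P/r_Q = (k₁·C_A)/(k₂·C_A^1.5) = (k₁/k₂)·C_A^-0.5.
= (2.77×5.180) / (0.199×5.180^1.5) = 14.35/2.346 = 6.12.

6.12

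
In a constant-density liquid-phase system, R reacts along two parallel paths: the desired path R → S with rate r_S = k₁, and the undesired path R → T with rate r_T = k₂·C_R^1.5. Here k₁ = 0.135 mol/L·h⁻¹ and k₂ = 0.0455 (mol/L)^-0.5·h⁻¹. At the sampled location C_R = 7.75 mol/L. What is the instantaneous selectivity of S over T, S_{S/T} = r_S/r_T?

0.138

S_{S/T} = r_S/r_T = (k₁)/(k₂·C_R^1.5) = (k₁/k₂)·C_R^-1.5.
= (0.135) / (0.0455×7.750^1.5) = 0.1350/0.9817 = 0.138.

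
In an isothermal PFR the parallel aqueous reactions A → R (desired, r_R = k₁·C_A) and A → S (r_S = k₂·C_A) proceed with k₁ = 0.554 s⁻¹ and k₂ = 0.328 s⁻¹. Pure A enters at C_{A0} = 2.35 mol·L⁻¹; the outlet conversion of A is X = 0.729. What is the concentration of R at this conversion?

1.08 mol·L⁻¹

C_A = C_{A0}(1−X) = 0.6369 mol·L⁻¹.
Both paths are first order in A, so the instantaneous fraction to R is constant: dC_R/d(−C_A) = k₁/(k₁+k₂) = 0.6281.
C_R = 0.6281·(C_{A0}−C_A) = 0.6281×1.713 = 1.08 mol·L⁻¹.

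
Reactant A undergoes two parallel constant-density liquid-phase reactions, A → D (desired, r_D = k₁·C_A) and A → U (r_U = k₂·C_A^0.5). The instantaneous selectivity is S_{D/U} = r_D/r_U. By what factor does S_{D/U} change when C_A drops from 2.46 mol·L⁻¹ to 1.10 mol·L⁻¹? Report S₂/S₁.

S_{D/U} = (k₁/k₂)·C_A^0.5, so S₂/S₁ = (C_{A,2}/C_{A,1})^0.5.
= (1.10/2.46)^0.5 = (0.4472)^0.5 = 0.669.
Selectivity toward D falls as C_A falls — high-concentration operation is favoured.

0.669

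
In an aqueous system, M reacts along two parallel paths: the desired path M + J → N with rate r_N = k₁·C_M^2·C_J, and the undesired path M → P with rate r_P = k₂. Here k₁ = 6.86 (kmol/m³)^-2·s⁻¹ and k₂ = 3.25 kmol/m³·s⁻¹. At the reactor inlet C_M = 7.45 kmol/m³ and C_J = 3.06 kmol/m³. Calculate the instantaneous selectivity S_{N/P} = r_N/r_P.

358

S_{N/P} = r_N/r_P = (k₁·C_M^2·C_J)/(k₂) = (k₁/k₂)·C_M^2·C_J.
= (6.86×7.450^2×3.060) / (3.25) = 1165/3.250 = 358.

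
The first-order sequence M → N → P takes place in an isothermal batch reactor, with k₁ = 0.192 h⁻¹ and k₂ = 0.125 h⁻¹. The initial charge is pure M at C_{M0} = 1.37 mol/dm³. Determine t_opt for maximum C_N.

6.41 h

For first-order series the maximum of C_N occurs at t_opt = ln(k₂/k₁)/(k₂−k₁).
= ln(0.125/0.192)/(0.125−0.192) = ln(0.6510)/-0.06700 = -0.4292/-0.06700 = 6.41 h.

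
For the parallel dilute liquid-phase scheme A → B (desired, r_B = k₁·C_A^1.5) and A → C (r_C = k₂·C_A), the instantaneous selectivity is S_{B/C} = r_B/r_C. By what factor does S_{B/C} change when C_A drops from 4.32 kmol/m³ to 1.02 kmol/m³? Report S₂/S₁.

S_{B/C} = (k₁/k₂)·C_A^0.5, so S₂/S₁ = (C_{A,2}/C_{A,1})^0.5.
= (1.02/4.32)^0.5 = (0.2361)^0.5 = 0.486.
Selectivity toward B falls as C_A falls — high-concentration operation is favoured.

0.486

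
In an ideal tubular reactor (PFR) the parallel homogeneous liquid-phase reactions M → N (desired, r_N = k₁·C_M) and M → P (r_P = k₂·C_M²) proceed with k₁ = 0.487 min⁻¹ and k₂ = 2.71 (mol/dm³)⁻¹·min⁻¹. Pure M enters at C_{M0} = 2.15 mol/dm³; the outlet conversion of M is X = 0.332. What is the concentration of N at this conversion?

C_M = C_{M0}(1−X) = 1.436 mol/dm³.
Along a PFR/batch, dC_N/dC_M = −r_N/(r_N+r_P) = −k₁/(k₁+k₂·C_M).
Integrating from C_{M0} to C_M: C_N = (0.487/2.71)·ln[(0.487+2.71·2.15)/(0.487+2.71·1.44)] = 0.1797·ln(6.313/4.379) = 0.06574 mol/dm³.

0.0657 mol/dm³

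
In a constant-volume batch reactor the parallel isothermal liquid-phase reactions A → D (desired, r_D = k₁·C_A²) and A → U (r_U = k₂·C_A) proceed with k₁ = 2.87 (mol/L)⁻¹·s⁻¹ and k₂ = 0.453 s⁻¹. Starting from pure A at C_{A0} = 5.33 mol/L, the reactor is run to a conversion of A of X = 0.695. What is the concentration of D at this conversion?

C_A = C_{A0}(1−X) = 1.626 mol/L.
Along a PFR/batch, dC_U/dC_A = −r_U/(r_D+r_U) = −k₂/(k₂+k₁·C_A).
Integrating from C_{A0} to C_A: C_U = (0.453/2.87)·ln[(0.453+2.87·5.33)/(0.453+2.87·1.63)] = 0.1578·ln(15.75/5.119) = 0.1774 mol/L.
Then C_D = (C_{A0}−C_A) − C_U = 3.704 − 0.1774 = 3.527 mol/L.

3.53 mol/L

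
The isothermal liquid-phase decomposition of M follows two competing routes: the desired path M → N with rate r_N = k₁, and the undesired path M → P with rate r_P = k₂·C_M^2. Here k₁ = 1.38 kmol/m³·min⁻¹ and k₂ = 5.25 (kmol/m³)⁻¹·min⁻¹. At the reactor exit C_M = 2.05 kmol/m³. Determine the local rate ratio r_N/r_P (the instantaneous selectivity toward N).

0.0625

S_{N/P} = r_N/r_P = (k₁)/(k₂·C_M^2) = (k₁/k₂)·C_M^-2.
= (1.38) / (5.25×2.050^2) = 1.380/22.06 = 0.0625.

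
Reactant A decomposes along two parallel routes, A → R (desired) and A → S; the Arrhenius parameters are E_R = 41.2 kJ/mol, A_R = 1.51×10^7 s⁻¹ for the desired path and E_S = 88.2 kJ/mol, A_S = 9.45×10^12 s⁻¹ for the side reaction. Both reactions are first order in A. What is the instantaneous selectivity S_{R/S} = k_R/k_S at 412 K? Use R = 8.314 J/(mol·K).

1.45

Since both paths have the same order in A, the concentration cancels and S_{R/S} = k_R/k_S = (A_R/A_S)·exp[(E_S−E_R)/(RT)].
(E_S−E_R)/(RT) = (88.2−41.2)×10³/(8.314×412) = 47000/3425 = 13.72.
k_R/k_S = (1.51×10^7/9.45×10^12)·exp(13.72) = 1.598×10^-6 × 9.100×10^5 = 1.45.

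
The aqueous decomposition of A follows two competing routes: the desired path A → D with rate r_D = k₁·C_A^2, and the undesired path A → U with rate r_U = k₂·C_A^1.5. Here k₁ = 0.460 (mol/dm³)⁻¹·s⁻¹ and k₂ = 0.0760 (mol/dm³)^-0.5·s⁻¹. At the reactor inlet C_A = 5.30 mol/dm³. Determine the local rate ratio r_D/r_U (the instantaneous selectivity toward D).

S_{D/U} = r_D/r_U = (k₁·C_A^2)/(k₂·C_A^1.5) = (k₁/k₂)·C_A^0.5.
= (0.460×5.300^2) / (0.0760×5.300^1.5) = 12.92/0.9273 = 13.9.
Since the desired path is higher order in A, keeping C_A high (PFR or concentrated feed) favours D.

13.9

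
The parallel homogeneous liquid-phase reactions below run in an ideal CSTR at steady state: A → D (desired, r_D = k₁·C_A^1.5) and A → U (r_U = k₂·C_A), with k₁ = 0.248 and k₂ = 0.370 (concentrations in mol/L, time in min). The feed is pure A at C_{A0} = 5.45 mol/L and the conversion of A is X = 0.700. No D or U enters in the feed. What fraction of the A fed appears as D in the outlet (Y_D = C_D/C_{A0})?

0.323

Exit C_A = C_{A0}(1−X) = 5.45×0.300 = 1.635 mol/L.
A CSTR operates uniformly at the exit composition, giving r_D = 0.5185 and r_U = 0.6050 (each k·C_A^n at C_A = 1.635).
Fraction of consumed A going to D: r_D/(r_D+r_U) = 0.4615.
C_D = 0.4615·C_{A0}·X = 0.4615×5.45×0.700 = 1.76 mol/L; Y_D = C_D/C_{A0} = 0.323.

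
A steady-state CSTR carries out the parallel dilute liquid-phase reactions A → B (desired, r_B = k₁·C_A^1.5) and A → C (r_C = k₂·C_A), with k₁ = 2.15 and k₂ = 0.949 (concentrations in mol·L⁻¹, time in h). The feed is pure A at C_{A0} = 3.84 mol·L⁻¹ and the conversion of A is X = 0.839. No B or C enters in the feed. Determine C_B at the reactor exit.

Exit C_A = C_{A0}(1−X) = 3.84×0.161 = 0.6182 mol·L⁻¹.
In a CSTR the entire volume is at exit conditions, so r_B = 2.15×0.6182^1.5 = 1.045 and r_C = 0.949×0.6182 = 0.5867.
Fraction of consumed A going to B: r_B/(r_B+r_C) = 0.6405.
C_B = 0.6405·C_{A0}·X = 0.6405×3.84×0.839 = 2.06 mol·L⁻¹.

2.06 mol·L⁻¹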